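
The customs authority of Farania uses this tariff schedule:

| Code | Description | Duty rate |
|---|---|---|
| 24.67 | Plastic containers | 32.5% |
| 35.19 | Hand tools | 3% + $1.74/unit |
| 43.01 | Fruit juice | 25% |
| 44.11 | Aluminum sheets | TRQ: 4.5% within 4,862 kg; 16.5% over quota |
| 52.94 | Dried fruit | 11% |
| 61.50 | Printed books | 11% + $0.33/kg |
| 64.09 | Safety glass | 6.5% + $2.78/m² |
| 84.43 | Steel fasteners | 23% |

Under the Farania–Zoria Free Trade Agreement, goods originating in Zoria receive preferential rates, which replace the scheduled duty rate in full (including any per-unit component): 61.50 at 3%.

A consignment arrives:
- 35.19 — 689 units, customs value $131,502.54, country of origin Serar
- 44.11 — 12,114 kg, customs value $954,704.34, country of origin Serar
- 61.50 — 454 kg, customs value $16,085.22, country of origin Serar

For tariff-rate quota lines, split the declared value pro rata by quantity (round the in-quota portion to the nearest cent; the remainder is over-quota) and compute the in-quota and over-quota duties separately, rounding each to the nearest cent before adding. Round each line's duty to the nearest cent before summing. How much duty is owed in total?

Line 1 (35.19, Serar, 689 units, $131,502.54):
Base rate for 35.19 is 3% + $1.74/unit.
Duty = $131,502.54 × 3% + 689 × $1.74 = $5,143.94.
Line 2 (44.11, Serar, 12,114 kg, $954,704.34):
Code 44.11 is under a tariff-rate quota (threshold 4,862 kg). In-quota: 4,862 kg at 4.5%; over-quota: 7,252 kg at 16.5%.
Pro-rata value split: in-quota = $954,704.34 × 4,862/12,114 = $383,174.22; over-quota = $954,704.34 − $383,174.22 = $571,530.12.
In-quota duty = $383,174.22 × 4.5% = $17,242.84. Over-quota duty = $571,530.12 × 16.5% = $94,302.47.
Line duty = $17,242.84 + $94,302.47 = $111,545.31.
Line 3 (61.50, Serar, 454 kg, $16,085.22):
Base rate for 61.50 is 11% + $0.33/kg.
61.50 has an FTA preferential rate, but origin Serar is not Zoria; base rate stands.
Duty = $16,085.22 × 11% + 454 × $0.33 = $1,919.19.
Total = $5,143.94 + $111,545.31 + $1,919.19 = $118,608.44.

$118,608.44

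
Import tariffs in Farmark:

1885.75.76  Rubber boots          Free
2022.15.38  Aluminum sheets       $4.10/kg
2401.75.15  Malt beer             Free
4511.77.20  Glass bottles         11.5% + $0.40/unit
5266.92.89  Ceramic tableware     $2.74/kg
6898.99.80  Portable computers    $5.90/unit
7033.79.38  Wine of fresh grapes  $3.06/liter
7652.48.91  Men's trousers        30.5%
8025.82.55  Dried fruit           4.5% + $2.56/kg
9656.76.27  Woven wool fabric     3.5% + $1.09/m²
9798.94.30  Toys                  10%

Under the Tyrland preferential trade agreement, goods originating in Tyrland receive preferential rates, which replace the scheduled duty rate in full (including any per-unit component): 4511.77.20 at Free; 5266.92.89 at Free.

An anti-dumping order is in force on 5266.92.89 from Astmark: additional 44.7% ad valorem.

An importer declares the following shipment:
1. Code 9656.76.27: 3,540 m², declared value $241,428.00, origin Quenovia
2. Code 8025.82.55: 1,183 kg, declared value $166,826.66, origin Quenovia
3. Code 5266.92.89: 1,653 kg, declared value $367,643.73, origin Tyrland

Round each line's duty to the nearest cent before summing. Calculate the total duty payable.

Line 1 (9656.76.27, Quenovia, 3,540 m², $241,428.00):
Base rate for 9656.76.27 is 3.5% + $1.09/m².
Duty = $241,428.00 × 3.5% + 3,540 × $1.09 = $12,308.58.
Line 2 (8025.82.55, Quenovia, 1,183 kg, $166,826.66):
Base rate for 8025.82.55 is 4.5% + $2.56/kg.
Duty = $166,826.66 × 4.5% + 1,183 × $2.56 = $10,535.68.
Line 3 (5266.92.89, Tyrland, 1,653 kg, $367,643.73):
Base rate for 5266.92.89 is $2.74/kg.
Origin Tyrland qualifies under the Farmark–Tyrland agreement and 5266.92.89 is covered: preferential rate Free applies instead.
The additional-duty order on 5266.92.89 targets Astmark, not Tyrland; it does not apply.
Duty = $367,643.73 × 0% = $0.00.
Total = $12,308.58 + $10,535.68 + $0.00 = $22,844.26.

$22,844.26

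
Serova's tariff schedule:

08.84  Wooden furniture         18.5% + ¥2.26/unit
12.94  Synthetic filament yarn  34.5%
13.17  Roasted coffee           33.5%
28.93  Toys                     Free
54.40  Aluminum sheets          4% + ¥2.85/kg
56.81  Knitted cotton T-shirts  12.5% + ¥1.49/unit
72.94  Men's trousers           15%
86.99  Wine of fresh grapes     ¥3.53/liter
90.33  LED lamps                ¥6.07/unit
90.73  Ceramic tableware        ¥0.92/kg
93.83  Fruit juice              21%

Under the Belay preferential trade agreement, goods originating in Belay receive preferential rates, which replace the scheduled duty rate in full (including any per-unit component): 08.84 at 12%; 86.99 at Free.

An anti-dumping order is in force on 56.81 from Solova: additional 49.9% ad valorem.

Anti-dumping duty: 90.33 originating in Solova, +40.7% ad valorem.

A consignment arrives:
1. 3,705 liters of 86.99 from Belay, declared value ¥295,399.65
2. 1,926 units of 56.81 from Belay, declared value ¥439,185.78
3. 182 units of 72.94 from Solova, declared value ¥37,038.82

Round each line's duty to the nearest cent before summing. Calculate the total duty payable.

¥63,323.78

Line 1 (86.99, Belay, 3,705 liters, ¥295,399.65):
Base rate for 86.99 is ¥3.53/liter.
Origin Belay qualifies under the Serova–Belay agreement and 86.99 is covered: preferential rate Free applies instead.
Duty = ¥295,399.65 × 0% = ¥0.00.
Line 2 (56.81, Belay, 1,926 units, ¥439,185.78):
Base rate for 56.81 is 12.5% + ¥1.49/unit.
Origin Belay is the FTA partner but 56.81 is not on the preference list; base rate stands.
The additional-duty order on 56.81 targets Solova, not Belay; it does not apply.
Duty = ¥439,185.78 × 12.5% + 1,926 × ¥1.49 = ¥57,767.96.
Line 3 (72.94, Solova, 182 units, ¥37,038.82):
Base rate for 72.94 is 15%.
Duty = ¥37,038.82 × 15% = ¥5,555.82.
Total = ¥0.00 + ¥57,767.96 + ¥5,555.82 = ¥63,323.78.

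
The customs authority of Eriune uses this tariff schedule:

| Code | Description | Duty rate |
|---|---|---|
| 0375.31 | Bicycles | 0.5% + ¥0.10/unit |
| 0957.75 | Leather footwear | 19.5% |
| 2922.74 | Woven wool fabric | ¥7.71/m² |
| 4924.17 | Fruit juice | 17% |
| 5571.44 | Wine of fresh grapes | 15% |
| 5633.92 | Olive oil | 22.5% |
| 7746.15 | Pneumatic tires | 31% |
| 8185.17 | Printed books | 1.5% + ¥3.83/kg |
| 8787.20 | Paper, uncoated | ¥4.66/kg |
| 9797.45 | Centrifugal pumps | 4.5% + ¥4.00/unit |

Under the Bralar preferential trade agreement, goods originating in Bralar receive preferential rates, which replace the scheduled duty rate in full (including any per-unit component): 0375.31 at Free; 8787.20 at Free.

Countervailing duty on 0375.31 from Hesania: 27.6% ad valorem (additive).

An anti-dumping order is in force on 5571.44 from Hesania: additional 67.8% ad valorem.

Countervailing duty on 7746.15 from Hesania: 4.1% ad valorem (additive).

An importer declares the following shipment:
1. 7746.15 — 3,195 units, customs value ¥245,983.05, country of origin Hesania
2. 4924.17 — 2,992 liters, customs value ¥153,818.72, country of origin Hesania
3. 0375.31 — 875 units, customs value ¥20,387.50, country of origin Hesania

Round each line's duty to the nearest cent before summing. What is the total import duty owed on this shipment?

Line 1 (7746.15, Hesania, 3,195 units, ¥245,983.05):
Base rate for 7746.15 is 31%.
Additional duty on 7746.15 from Hesania: +4.1%. Applied ad valorem rate: 31% + 4.1% = 35.1%.
Duty = ¥245,983.05 × 35.1% = ¥86,340.05.
Line 2 (4924.17, Hesania, 2,992 liters, ¥153,818.72):
Base rate for 4924.17 is 17%.
Duty = ¥153,818.72 × 17% = ¥26,149.18.
Line 3 (0375.31, Hesania, 875 units, ¥20,387.50):
Base rate for 0375.31 is 0.5% + ¥0.10/unit.
0375.31 has an FTA preferential rate, but origin Hesania is not Bralar; base rate stands.
Additional duty on 0375.31 from Hesania: +27.6%. Applied ad valorem rate: 0.5% + 27.6% = 28.1%.
Duty = ¥20,387.50 × 28.1% + 875 × ¥0.10 = ¥5,816.39.
Total = ¥86,340.05 + ¥26,149.18 + ¥5,816.39 = ¥118,305.62.

¥118,305.62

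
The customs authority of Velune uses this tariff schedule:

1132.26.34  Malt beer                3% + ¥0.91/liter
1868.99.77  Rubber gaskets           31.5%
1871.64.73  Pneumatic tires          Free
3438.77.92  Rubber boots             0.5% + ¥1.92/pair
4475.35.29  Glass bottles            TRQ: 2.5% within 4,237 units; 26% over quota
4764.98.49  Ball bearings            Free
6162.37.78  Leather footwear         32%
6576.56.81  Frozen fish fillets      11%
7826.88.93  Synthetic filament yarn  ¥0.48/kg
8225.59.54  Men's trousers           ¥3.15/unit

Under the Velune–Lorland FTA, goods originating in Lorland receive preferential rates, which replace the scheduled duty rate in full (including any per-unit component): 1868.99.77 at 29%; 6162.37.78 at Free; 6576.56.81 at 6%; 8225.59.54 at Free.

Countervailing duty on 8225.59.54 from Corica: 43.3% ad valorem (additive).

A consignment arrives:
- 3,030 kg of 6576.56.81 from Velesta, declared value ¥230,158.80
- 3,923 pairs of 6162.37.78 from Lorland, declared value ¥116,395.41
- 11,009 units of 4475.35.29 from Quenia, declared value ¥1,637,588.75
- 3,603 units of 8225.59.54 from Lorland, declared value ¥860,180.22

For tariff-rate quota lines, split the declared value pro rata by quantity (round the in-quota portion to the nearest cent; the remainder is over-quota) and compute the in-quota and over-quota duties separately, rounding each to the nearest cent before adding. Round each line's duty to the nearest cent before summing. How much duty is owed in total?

¥302,980.91

Line 1 (6576.56.81, Velesta, 3,030 kg, ¥230,158.80):
Base rate for 6576.56.81 is 11%.
6576.56.81 has an FTA preferential rate, but origin Velesta is not Lorland; base rate stands.
Duty = ¥230,158.80 × 11% = ¥25,317.47.
Line 2 (6162.37.78, Lorland, 3,923 pairs, ¥116,395.41):
Base rate for 6162.37.78 is 32%.
Origin Lorland qualifies under the Velune–Lorland agreement and 6162.37.78 is covered: preferential rate Free applies instead.
Duty = ¥116,395.41 × 0% = ¥0.00.
Line 3 (4475.35.29, Quenia, 11,009 units, ¥1,637,588.75):
Code 4475.35.29 is under a tariff-rate quota (threshold 4,237 units). In-quota: 4,237 units at 2.5%; over-quota: 6,772 units at 26%.
Pro-rata value split: in-quota = ¥1,637,588.75 × 4,237/11,009 = ¥630,253.75; over-quota = ¥1,637,588.75 − ¥630,253.75 = ¥1,007,335.00.
In-quota duty = ¥630,253.75 × 2.5% = ¥15,756.34. Over-quota duty = ¥1,007,335.00 × 26% = ¥261,907.10.
Line duty = ¥15,756.34 + ¥261,907.10 = ¥277,663.44.
Line 4 (8225.59.54, Lorland, 3,603 units, ¥860,180.22):
Base rate for 8225.59.54 is ¥3.15/unit.
Origin Lorland qualifies under the Velune–Lorland agreement and 8225.59.54 is covered: preferential rate Free applies instead.
The additional-duty order on 8225.59.54 targets Corica, not Lorland; it does not apply.
Duty = ¥860,180.22 × 0% = ¥0.00.
Total = ¥25,317.47 + ¥0.00 + ¥277,663.44 + ¥0.00 = ¥302,980.91.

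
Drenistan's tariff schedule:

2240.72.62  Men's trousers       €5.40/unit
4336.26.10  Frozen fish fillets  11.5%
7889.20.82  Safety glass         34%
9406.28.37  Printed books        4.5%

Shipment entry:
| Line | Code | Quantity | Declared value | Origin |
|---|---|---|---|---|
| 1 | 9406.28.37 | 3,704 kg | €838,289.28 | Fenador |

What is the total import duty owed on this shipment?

€37,723.02

Line 1 (9406.28.37, Fenador, 3,704 kg, €838,289.28):
Base rate for 9406.28.37 is 4.5%.
Duty = €838,289.28 × 4.5% = €37,723.02.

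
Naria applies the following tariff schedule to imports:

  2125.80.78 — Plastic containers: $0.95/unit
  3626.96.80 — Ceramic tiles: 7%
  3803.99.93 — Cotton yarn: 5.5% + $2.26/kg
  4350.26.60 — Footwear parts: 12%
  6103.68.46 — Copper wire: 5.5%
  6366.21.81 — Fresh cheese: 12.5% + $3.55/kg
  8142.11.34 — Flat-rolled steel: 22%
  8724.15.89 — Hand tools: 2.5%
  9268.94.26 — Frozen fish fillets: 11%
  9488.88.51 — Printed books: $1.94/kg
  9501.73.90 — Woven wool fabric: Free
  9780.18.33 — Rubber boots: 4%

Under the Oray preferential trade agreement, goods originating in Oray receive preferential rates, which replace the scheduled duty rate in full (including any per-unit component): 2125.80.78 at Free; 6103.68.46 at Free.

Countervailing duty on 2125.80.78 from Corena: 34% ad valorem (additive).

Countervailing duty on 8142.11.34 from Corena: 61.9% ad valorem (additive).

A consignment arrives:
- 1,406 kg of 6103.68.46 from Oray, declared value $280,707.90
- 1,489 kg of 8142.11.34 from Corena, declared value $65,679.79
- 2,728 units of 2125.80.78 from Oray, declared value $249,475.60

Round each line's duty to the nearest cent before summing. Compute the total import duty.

Line 1 (6103.68.46, Oray, 1,406 kg, $280,707.90):
Base rate for 6103.68.46 is 5.5%.
Origin Oray qualifies under the Naria–Oray agreement and 6103.68.46 is covered: preferential rate Free applies instead.
Duty = $280,707.90 × 0% = $0.00.
Line 2 (8142.11.34, Corena, 1,489 kg, $65,679.79):
Base rate for 8142.11.34 is 22%.
Additional duty on 8142.11.34 from Corena: +61.9%. Applied ad valorem rate: 22% + 61.9% = 83.9%.
Duty = $65,679.79 × 83.9% = $55,105.34.
Line 3 (2125.80.78, Oray, 2,728 units, $249,475.60):
Base rate for 2125.80.78 is $0.95/unit.
Origin Oray qualifies under the Naria–Oray agreement and 2125.80.78 is covered: preferential rate Free applies instead.
The additional-duty order on 2125.80.78 targets Corena, not Oray; it does not apply.
Duty = $249,475.60 × 0% = $0.00.
Total = $0.00 + $55,105.34 + $0.00 = $55,105.34.

$55,105.34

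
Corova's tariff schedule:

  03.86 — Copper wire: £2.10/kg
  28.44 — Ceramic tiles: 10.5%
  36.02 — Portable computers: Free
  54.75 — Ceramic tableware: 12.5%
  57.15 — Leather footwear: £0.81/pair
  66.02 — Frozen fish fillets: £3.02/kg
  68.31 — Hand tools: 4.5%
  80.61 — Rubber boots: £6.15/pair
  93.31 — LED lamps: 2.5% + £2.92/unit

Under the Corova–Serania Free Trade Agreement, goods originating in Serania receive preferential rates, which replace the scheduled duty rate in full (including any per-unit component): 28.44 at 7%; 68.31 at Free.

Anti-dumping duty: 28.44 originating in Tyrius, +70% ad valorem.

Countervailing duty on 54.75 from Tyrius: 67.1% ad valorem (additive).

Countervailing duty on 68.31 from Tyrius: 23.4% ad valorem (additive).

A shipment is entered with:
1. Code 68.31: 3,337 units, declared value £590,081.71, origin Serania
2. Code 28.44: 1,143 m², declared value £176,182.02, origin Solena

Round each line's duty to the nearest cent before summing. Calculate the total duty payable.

£18,499.11

Line 1 (68.31, Serania, 3,337 units, £590,081.71):
Base rate for 68.31 is 4.5%.
Origin Serania qualifies under the Corova–Serania agreement and 68.31 is covered: preferential rate Free applies instead.
The additional-duty order on 68.31 targets Tyrius, not Serania; it does not apply.
Duty = £590,081.71 × 0% = £0.00.
Line 2 (28.44, Solena, 1,143 m², £176,182.02):
Base rate for 28.44 is 10.5%.
28.44 has an FTA preferential rate, but origin Solena is not Serania; base rate stands.
The additional-duty order on 28.44 targets Tyrius, not Solena; it does not apply.
Duty = £176,182.02 × 10.5% = £18,499.11.
Total = £0.00 + £18,499.11 = £18,499.11.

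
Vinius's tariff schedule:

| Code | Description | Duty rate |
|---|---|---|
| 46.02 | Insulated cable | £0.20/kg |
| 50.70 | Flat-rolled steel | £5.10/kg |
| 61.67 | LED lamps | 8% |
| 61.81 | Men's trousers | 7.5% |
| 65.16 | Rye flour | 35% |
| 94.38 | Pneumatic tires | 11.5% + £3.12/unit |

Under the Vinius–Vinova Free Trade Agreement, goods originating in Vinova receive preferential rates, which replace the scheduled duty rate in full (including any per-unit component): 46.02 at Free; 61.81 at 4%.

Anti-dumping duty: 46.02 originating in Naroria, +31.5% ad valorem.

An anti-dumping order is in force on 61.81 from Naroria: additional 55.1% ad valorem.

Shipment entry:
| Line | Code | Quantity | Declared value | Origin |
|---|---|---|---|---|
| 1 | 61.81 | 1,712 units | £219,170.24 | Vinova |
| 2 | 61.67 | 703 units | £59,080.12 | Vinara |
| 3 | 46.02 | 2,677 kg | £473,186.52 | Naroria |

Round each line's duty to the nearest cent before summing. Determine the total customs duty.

Line 1 (61.81, Vinova, 1,712 units, £219,170.24):
Base rate for 61.81 is 7.5%.
Origin Vinova qualifies under the Vinius–Vinova agreement and 61.81 is covered: preferential rate 4% applies instead.
The additional-duty order on 61.81 targets Naroria, not Vinova; it does not apply.
Duty = £219,170.24 × 4% = £8,766.81.
Line 2 (61.67, Vinara, 703 units, £59,080.12):
Base rate for 61.67 is 8%.
Duty = £59,080.12 × 8% = £4,726.41.
Line 3 (46.02, Naroria, 2,677 kg, £473,186.52):
Base rate for 46.02 is £0.20/kg.
46.02 has an FTA preferential rate, but origin Naroria is not Vinova; base rate stands.
Additional duty on 46.02 from Naroria: +31.5% ad valorem. Applied ad valorem rate = 31.5%.
Duty = £473,186.52 × 31.5% + 2,677 × £0.20 = £149,589.15.
Total = £8,766.81 + £4,726.41 + £149,589.15 = £163,082.37.

£163,082.37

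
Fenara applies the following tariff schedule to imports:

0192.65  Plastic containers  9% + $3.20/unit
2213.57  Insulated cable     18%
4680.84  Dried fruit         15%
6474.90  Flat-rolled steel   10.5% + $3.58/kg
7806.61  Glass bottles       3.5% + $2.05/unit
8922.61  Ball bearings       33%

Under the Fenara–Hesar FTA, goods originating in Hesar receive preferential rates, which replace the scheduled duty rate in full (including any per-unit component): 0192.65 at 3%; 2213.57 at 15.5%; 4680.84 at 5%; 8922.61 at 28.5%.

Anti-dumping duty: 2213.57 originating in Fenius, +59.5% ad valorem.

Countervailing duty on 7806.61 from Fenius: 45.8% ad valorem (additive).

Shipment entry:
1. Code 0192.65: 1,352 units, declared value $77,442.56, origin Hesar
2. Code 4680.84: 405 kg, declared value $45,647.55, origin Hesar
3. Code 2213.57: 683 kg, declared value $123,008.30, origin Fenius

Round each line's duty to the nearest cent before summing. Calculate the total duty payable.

$99,937.09

Line 1 (0192.65, Hesar, 1,352 units, $77,442.56):
Base rate for 0192.65 is 9% + $3.20/unit.
Origin Hesar qualifies under the Fenara–Hesar agreement and 0192.65 is covered: preferential rate 3% applies instead.
Duty = $77,442.56 × 3% = $2,323.28.
Line 2 (4680.84, Hesar, 405 kg, $45,647.55):
Base rate for 4680.84 is 15%.
Origin Hesar qualifies under the Fenara–Hesar agreement and 4680.84 is covered: preferential rate 5% applies instead.
Duty = $45,647.55 × 5% = $2,282.38.
Line 3 (2213.57, Fenius, 683 kg, $123,008.30):
Base rate for 2213.57 is 18%.
2213.57 has an FTA preferential rate, but origin Fenius is not Hesar; base rate stands.
Additional duty on 2213.57 from Fenius: +59.5%. Applied ad valorem rate: 18% + 59.5% = 77.5%.
Duty = $123,008.30 × 77.5% = $95,331.43.
Total = $2,323.28 + $2,282.38 + $95,331.43 = $99,937.09.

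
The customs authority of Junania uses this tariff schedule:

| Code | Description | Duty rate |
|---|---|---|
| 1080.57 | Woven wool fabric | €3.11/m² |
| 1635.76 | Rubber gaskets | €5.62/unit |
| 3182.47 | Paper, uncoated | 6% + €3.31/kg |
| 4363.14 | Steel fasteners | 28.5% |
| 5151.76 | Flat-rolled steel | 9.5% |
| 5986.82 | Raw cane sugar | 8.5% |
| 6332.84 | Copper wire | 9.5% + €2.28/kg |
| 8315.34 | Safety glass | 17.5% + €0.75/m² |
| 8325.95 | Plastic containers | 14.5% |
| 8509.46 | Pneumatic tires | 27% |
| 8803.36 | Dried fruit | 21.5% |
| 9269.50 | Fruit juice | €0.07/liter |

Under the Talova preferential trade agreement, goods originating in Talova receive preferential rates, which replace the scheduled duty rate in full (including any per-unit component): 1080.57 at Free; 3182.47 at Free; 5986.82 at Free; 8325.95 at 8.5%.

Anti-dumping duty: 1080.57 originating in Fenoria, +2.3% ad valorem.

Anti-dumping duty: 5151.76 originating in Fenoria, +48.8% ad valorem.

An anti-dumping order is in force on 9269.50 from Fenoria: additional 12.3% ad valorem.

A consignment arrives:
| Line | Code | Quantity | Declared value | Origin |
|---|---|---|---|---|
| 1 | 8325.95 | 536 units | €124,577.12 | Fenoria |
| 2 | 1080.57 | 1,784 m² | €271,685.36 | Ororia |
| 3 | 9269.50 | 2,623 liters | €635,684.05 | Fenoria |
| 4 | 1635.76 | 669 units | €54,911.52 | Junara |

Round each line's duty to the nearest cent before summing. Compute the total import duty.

€105,744.45

Line 1 (8325.95, Fenoria, 536 units, €124,577.12):
Base rate for 8325.95 is 14.5%.
8325.95 has an FTA preferential rate, but origin Fenoria is not Talova; base rate stands.
Duty = €124,577.12 × 14.5% = €18,063.68.
Line 2 (1080.57, Ororia, 1,784 m², €271,685.36):
Base rate for 1080.57 is €3.11/m².
1080.57 has an FTA preferential rate, but origin Ororia is not Talova; base rate stands.
The additional-duty order on 1080.57 targets Fenoria, not Ororia; it does not apply.
Duty = 1,784 × €3.11 = €5,548.24.
Line 3 (9269.50, Fenoria, 2,623 liters, €635,684.05):
Base rate for 9269.50 is €0.07/liter.
Additional duty on 9269.50 from Fenoria: +12.3% ad valorem. Applied ad valorem rate = 12.3%.
Duty = €635,684.05 × 12.3% + 2,623 × €0.07 = €78,372.75.
Line 4 (1635.76, Junara, 669 units, €54,911.52):
Base rate for 1635.76 is €5.62/unit.
Duty = 669 × €5.62 = €3,759.78.
Total = €18,063.68 + €5,548.24 + €78,372.75 + €3,759.78 = €105,744.45.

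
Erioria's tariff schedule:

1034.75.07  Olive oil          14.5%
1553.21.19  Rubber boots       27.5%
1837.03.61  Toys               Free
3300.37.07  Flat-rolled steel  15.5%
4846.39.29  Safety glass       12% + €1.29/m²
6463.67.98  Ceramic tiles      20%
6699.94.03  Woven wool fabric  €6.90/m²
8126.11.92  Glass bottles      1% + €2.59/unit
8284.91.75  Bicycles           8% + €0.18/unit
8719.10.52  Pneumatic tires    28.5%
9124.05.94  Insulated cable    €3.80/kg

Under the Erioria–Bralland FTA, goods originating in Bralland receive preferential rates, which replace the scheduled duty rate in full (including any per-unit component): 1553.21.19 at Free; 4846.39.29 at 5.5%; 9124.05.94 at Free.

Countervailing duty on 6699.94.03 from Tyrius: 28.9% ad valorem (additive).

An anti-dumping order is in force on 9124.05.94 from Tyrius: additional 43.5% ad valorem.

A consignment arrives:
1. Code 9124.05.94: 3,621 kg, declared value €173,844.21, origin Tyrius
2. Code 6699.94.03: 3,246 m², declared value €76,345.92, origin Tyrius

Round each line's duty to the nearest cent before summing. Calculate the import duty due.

€133,843.40

Line 1 (9124.05.94, Tyrius, 3,621 kg, €173,844.21):
Base rate for 9124.05.94 is €3.80/kg.
9124.05.94 has an FTA preferential rate, but origin Tyrius is not Bralland; base rate stands.
Additional duty on 9124.05.94 from Tyrius: +43.5% ad valorem. Applied ad valorem rate = 43.5%.
Duty = €173,844.21 × 43.5% + 3,621 × €3.80 = €89,382.03.
Line 2 (6699.94.03, Tyrius, 3,246 m², €76,345.92):
Base rate for 6699.94.03 is €6.90/m².
Additional duty on 6699.94.03 from Tyrius: +28.9% ad valorem. Applied ad valorem rate = 28.9%.
Duty = €76,345.92 × 28.9% + 3,246 × €6.90 = €44,461.37.
Total = €89,382.03 + €44,461.37 = €133,843.40.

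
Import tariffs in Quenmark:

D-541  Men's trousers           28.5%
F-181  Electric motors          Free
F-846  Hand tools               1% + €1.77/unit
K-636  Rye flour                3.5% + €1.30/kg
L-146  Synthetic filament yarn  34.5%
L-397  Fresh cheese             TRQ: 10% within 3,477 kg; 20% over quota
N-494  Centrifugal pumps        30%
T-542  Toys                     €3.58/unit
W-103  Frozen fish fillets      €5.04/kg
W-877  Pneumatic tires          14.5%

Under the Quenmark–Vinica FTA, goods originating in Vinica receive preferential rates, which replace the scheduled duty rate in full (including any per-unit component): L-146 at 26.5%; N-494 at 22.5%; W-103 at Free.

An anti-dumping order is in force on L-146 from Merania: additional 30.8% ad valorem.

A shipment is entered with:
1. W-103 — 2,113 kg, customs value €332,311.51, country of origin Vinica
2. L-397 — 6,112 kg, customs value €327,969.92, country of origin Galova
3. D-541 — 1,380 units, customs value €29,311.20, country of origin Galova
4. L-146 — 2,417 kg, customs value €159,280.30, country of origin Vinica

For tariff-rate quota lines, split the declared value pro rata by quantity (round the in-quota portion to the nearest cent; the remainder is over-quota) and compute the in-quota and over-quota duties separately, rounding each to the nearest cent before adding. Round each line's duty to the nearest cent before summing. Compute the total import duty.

€97,499.37

Line 1 (W-103, Vinica, 2,113 kg, €332,311.51):
Base rate for W-103 is €5.04/kg.
Origin Vinica qualifies under the Quenmark–Vinica agreement and W-103 is covered: preferential rate Free applies instead.
Duty = €332,311.51 × 0% = €0.00.
Line 2 (L-397, Galova, 6,112 kg, €327,969.92):
Code L-397 is under a tariff-rate quota (threshold 3,477 kg). In-quota: 3,477 kg at 10%; over-quota: 2,635 kg at 20%.
Pro-rata value split: in-quota = €327,969.92 × 3,477/6,112 = €186,575.82; over-quota = €327,969.92 − €186,575.82 = €141,394.10.
In-quota duty = €186,575.82 × 10% = €18,657.58. Over-quota duty = €141,394.10 × 20% = €28,278.82.
Line duty = €18,657.58 + €28,278.82 = €46,936.40.
Line 3 (D-541, Galova, 1,380 units, €29,311.20):
Base rate for D-541 is 28.5%.
Duty = €29,311.20 × 28.5% = €8,353.69.
Line 4 (L-146, Vinica, 2,417 kg, €159,280.30):
Base rate for L-146 is 34.5%.
Origin Vinica qualifies under the Quenmark–Vinica agreement and L-146 is covered: preferential rate 26.5% applies instead.
The additional-duty order on L-146 targets Merania, not Vinica; it does not apply.
Duty = €159,280.30 × 26.5% = €42,209.28.
Total = €0.00 + €46,936.40 + €8,353.69 + €42,209.28 = €97,499.37.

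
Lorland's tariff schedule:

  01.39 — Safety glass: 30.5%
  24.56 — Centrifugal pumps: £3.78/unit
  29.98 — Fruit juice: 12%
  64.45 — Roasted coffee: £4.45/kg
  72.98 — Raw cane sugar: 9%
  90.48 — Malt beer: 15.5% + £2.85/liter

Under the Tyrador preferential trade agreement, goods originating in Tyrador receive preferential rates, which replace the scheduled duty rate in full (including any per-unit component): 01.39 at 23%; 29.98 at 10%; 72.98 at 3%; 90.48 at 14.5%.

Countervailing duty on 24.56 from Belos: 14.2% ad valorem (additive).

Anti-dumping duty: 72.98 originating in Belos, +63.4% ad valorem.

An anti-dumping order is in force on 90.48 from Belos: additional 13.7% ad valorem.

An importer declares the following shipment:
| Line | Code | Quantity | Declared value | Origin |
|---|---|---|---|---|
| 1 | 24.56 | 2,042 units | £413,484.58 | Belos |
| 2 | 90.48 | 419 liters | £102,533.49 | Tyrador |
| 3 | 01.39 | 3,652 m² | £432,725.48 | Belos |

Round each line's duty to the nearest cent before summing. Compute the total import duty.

Line 1 (24.56, Belos, 2,042 units, £413,484.58):
Base rate for 24.56 is £3.78/unit.
Additional duty on 24.56 from Belos: +14.2% ad valorem. Applied ad valorem rate = 14.2%.
Duty = £413,484.58 × 14.2% + 2,042 × £3.78 = £66,433.57.
Line 2 (90.48, Tyrador, 419 liters, £102,533.49):
Base rate for 90.48 is 15.5% + £2.85/liter.
Origin Tyrador qualifies under the Lorland–Tyrador agreement and 90.48 is covered: preferential rate 14.5% applies instead.
The additional-duty order on 90.48 targets Belos, not Tyrador; it does not apply.
Duty = £102,533.49 × 14.5% = £14,867.36.
Line 3 (01.39, Belos, 3,652 m², £432,725.48):
Base rate for 01.39 is 30.5%.
01.39 has an FTA preferential rate, but origin Belos is not Tyrador; base rate stands.
Duty = £432,725.48 × 30.5% = £131,981.27.
Total = £66,433.57 + £14,867.36 + £131,981.27 = £213,282.20.

£213,282.20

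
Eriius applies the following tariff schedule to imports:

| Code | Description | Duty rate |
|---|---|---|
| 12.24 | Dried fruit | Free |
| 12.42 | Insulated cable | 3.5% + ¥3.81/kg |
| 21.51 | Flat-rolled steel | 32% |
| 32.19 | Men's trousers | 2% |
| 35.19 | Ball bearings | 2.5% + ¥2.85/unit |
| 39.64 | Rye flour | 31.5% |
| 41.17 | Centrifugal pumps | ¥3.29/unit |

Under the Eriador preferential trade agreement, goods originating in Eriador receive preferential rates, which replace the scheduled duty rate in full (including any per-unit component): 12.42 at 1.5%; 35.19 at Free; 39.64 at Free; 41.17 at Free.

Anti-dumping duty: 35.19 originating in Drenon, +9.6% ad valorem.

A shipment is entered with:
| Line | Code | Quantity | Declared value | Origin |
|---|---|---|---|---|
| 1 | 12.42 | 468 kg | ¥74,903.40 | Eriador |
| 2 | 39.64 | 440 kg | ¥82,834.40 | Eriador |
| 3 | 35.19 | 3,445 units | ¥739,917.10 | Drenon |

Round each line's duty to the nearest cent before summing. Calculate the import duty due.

¥100,471.77

Line 1 (12.42, Eriador, 468 kg, ¥74,903.40):
Base rate for 12.42 is 3.5% + ¥3.81/kg.
Origin Eriador qualifies under the Eriius–Eriador agreement and 12.42 is covered: preferential rate 1.5% applies instead.
Duty = ¥74,903.40 × 1.5% = ¥1,123.55.
Line 2 (39.64, Eriador, 440 kg, ¥82,834.40):
Base rate for 39.64 is 31.5%.
Origin Eriador qualifies under the Eriius–Eriador agreement and 39.64 is covered: preferential rate Free applies instead.
Duty = ¥82,834.40 × 0% = ¥0.00.
Line 3 (35.19, Drenon, 3,445 units, ¥739,917.10):
Base rate for 35.19 is 2.5% + ¥2.85/unit.
35.19 has an FTA preferential rate, but origin Drenon is not Eriador; base rate stands.
Additional duty on 35.19 from Drenon: +9.6%. Applied ad valorem rate: 2.5% + 9.6% = 12.1%.
Duty = ¥739,917.10 × 12.1% + 3,445 × ¥2.85 = ¥99,348.22.
Total = ¥1,123.55 + ¥0.00 + ¥99,348.22 = ¥100,471.77.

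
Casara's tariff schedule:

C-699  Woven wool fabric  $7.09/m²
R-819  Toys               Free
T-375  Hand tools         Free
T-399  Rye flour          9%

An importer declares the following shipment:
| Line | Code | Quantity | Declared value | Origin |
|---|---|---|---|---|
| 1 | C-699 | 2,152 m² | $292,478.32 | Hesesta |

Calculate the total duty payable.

Line 1 (C-699, Hesesta, 2,152 m², $292,478.32):
Base rate for C-699 is $7.09/m².
Duty = 2,152 × $7.09 = $15,257.68.

$15,257.68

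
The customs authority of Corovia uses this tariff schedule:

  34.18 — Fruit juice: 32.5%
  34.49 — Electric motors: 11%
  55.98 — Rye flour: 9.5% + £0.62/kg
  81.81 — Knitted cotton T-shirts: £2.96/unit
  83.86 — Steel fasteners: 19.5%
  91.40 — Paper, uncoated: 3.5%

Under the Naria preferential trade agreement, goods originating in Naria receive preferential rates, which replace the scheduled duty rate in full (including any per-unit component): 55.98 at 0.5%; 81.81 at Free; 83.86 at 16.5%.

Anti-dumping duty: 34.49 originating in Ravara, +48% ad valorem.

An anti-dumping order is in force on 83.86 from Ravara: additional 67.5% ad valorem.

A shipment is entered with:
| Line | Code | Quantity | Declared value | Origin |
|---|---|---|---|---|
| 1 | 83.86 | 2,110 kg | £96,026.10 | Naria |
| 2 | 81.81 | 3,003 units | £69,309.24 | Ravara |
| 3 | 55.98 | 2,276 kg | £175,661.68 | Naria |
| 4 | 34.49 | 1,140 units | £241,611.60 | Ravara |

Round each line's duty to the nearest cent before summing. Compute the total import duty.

Line 1 (83.86, Naria, 2,110 kg, £96,026.10):
Base rate for 83.86 is 19.5%.
Origin Naria qualifies under the Corovia–Naria agreement and 83.86 is covered: preferential rate 16.5% applies instead.
The additional-duty order on 83.86 targets Ravara, not Naria; it does not apply.
Duty = £96,026.10 × 16.5% = £15,844.31.
Line 2 (81.81, Ravara, 3,003 units, £69,309.24):
Base rate for 81.81 is £2.96/unit.
81.81 has an FTA preferential rate, but origin Ravara is not Naria; base rate stands.
Duty = 3,003 × £2.96 = £8,888.88.
Line 3 (55.98, Naria, 2,276 kg, £175,661.68):
Base rate for 55.98 is 9.5% + £0.62/kg.
Origin Naria qualifies under the Corovia–Naria agreement and 55.98 is covered: preferential rate 0.5% applies instead.
Duty = £175,661.68 × 0.5% = £878.31.
Line 4 (34.49, Ravara, 1,140 units, £241,611.60):
Base rate for 34.49 is 11%.
Additional duty on 34.49 from Ravara: +48%. Applied ad valorem rate: 11% + 48% = 59%.
Duty = £241,611.60 × 59% = £142,550.84.
Total = £15,844.31 + £8,888.88 + £878.31 + £142,550.84 = £168,162.34.

£168,162.34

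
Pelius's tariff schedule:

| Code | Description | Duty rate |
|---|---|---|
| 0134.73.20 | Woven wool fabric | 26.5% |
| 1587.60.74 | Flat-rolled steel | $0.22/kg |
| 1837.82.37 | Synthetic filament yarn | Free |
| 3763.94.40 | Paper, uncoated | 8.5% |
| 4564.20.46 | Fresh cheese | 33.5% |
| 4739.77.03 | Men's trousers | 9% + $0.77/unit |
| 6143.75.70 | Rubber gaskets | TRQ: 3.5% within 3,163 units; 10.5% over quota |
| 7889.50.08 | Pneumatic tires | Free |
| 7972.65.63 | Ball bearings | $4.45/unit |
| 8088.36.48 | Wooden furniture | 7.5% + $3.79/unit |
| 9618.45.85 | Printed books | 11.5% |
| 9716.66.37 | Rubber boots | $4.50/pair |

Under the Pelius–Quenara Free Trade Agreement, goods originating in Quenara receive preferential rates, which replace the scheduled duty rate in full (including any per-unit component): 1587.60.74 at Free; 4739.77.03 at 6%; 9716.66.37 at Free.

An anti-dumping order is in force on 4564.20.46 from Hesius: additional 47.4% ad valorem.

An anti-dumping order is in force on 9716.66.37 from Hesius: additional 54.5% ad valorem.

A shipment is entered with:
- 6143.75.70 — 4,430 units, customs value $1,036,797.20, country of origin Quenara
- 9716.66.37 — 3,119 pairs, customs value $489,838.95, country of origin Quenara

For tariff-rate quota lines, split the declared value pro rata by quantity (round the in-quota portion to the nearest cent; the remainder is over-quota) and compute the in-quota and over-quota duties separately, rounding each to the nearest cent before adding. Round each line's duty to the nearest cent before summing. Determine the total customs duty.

$57,044.91

Line 1 (6143.75.70, Quenara, 4,430 units, $1,036,797.20):
Code 6143.75.70 is under a tariff-rate quota (threshold 3,163 units). In-quota: 3,163 units at 3.5%; over-quota: 1,267 units at 10.5%.
Pro-rata value split: in-quota = $1,036,797.20 × 3,163/4,430 = $740,268.52; over-quota = $1,036,797.20 − $740,268.52 = $296,528.68.
In-quota duty = $740,268.52 × 3.5% = $25,909.40. Over-quota duty = $296,528.68 × 10.5% = $31,135.51.
Line duty = $25,909.40 + $31,135.51 = $57,044.91.
Line 2 (9716.66.37, Quenara, 3,119 pairs, $489,838.95):
Base rate for 9716.66.37 is $4.50/pair.
Origin Quenara qualifies under the Pelius–Quenara agreement and 9716.66.37 is covered: preferential rate Free applies instead.
The additional-duty order on 9716.66.37 targets Hesius, not Quenara; it does not apply.
Duty = $489,838.95 × 0% = $0.00.
Total = $57,044.91 + $0.00 = $57,044.91.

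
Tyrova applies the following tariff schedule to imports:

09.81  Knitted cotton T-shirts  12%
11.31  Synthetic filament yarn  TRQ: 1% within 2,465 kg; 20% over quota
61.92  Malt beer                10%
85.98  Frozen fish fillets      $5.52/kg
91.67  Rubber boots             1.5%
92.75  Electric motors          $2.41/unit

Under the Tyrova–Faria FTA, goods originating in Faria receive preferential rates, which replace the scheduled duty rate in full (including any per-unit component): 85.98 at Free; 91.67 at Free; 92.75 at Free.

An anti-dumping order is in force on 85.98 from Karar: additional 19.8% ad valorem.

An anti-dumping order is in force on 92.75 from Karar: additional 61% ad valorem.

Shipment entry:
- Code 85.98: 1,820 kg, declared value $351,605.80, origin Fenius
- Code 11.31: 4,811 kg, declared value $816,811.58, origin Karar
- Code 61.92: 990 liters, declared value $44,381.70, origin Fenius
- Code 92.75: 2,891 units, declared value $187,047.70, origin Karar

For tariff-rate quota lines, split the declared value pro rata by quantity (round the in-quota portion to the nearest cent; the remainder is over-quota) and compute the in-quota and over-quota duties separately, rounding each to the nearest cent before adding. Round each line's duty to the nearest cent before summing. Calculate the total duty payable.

Line 1 (85.98, Fenius, 1,820 kg, $351,605.80):
Base rate for 85.98 is $5.52/kg.
85.98 has an FTA preferential rate, but origin Fenius is not Faria; base rate stands.
The additional-duty order on 85.98 targets Karar, not Fenius; it does not apply.
Duty = 1,820 × $5.52 = $10,046.40.
Line 2 (11.31, Karar, 4,811 kg, $816,811.58):
Code 11.31 is under a tariff-rate quota (threshold 2,465 kg). In-quota: 2,465 kg at 1%; over-quota: 2,346 kg at 20%.
Pro-rata value split: in-quota = $816,811.58 × 2,465/4,811 = $418,507.70; over-quota = $816,811.58 − $418,507.70 = $398,303.88.
In-quota duty = $418,507.70 × 1% = $4,185.08. Over-quota duty = $398,303.88 × 20% = $79,660.78.
Line duty = $4,185.08 + $79,660.78 = $83,845.86.
Line 3 (61.92, Fenius, 990 liters, $44,381.70):
Base rate for 61.92 is 10%.
Duty = $44,381.70 × 10% = $4,438.17.
Line 4 (92.75, Karar, 2,891 units, $187,047.70):
Base rate for 92.75 is $2.41/unit.
92.75 has an FTA preferential rate, but origin Karar is not Faria; base rate stands.
Additional duty on 92.75 from Karar: +61% ad valorem. Applied ad valorem rate = 61%.
Duty = $187,047.70 × 61% + 2,891 × $2.41 = $121,066.41.
Total = $10,046.40 + $83,845.86 + $4,438.17 + $121,066.41 = $219,396.84.

$219,396.84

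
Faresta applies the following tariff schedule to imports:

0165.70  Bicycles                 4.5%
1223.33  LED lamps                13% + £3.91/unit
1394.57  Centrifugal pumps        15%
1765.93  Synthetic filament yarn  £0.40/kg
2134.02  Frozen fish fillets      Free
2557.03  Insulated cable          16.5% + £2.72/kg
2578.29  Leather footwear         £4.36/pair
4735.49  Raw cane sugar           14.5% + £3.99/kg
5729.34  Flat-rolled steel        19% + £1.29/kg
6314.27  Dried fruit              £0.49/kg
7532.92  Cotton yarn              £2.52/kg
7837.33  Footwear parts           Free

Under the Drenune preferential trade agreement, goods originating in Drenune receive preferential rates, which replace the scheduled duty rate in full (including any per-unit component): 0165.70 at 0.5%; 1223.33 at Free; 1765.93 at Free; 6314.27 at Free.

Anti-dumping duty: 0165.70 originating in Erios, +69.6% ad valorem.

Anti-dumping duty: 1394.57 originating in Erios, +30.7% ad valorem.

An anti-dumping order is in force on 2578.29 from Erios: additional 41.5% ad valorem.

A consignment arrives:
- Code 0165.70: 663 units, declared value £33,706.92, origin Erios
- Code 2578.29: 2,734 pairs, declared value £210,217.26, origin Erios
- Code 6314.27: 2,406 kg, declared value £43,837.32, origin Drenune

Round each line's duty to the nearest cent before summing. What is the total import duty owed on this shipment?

£124,137.23

Line 1 (0165.70, Erios, 663 units, £33,706.92):
Base rate for 0165.70 is 4.5%.
0165.70 has an FTA preferential rate, but origin Erios is not Drenune; base rate stands.
Additional duty on 0165.70 from Erios: +69.6%. Applied ad valorem rate: 4.5% + 69.6% = 74.1%.
Duty = £33,706.92 × 74.1% = £24,976.83.
Line 2 (2578.29, Erios, 2,734 pairs, £210,217.26):
Base rate for 2578.29 is £4.36/pair.
Additional duty on 2578.29 from Erios: +41.5% ad valorem. Applied ad valorem rate = 41.5%.
Duty = £210,217.26 × 41.5% + 2,734 × £4.36 = £99,160.40.
Line 3 (6314.27, Drenune, 2,406 kg, £43,837.32):
Base rate for 6314.27 is £0.49/kg.
Origin Drenune qualifies under the Faresta–Drenune agreement and 6314.27 is covered: preferential rate Free applies instead.
Duty = £43,837.32 × 0% = £0.00.
Total = £24,976.83 + £99,160.40 + £0.00 = £124,137.23.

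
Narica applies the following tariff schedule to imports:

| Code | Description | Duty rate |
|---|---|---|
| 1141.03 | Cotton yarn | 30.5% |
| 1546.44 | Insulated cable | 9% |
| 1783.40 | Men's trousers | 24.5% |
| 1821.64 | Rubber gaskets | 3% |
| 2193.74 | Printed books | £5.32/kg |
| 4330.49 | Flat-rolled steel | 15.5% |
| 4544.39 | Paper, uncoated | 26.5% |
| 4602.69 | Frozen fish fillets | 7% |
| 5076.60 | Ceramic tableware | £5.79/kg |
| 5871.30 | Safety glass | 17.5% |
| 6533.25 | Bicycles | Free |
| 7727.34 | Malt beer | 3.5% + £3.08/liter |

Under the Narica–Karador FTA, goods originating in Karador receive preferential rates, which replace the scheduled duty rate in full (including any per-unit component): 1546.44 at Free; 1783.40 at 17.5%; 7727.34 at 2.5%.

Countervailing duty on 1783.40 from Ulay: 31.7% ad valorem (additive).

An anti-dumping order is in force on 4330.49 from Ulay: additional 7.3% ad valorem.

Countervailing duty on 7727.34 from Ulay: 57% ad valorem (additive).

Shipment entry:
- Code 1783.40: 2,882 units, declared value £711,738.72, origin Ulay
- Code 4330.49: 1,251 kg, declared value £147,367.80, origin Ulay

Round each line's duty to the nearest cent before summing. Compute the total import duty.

Line 1 (1783.40, Ulay, 2,882 units, £711,738.72):
Base rate for 1783.40 is 24.5%.
1783.40 has an FTA preferential rate, but origin Ulay is not Karador; base rate stands.
Additional duty on 1783.40 from Ulay: +31.7%. Applied ad valorem rate: 24.5% + 31.7% = 56.2%.
Duty = £711,738.72 × 56.2% = £399,997.16.
Line 2 (4330.49, Ulay, 1,251 kg, £147,367.80):
Base rate for 4330.49 is 15.5%.
Additional duty on 4330.49 from Ulay: +7.3%. Applied ad valorem rate: 15.5% + 7.3% = 22.8%.
Duty = £147,367.80 × 22.8% = £33,599.86.
Total = £399,997.16 + £33,599.86 = £433,597.02.

£433,597.02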